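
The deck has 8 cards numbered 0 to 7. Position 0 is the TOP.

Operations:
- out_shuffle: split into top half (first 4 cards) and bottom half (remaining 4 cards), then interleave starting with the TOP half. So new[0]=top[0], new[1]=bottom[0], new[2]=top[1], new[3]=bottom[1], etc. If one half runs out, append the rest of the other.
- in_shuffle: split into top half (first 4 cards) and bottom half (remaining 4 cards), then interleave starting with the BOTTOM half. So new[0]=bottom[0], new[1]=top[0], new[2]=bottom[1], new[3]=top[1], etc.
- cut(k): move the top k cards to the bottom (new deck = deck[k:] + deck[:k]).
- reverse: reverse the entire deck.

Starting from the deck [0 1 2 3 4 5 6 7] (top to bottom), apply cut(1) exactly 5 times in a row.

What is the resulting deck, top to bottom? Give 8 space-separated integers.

Answer: 5 6 7 0 1 2 3 4

Derivation:
After op 1 (cut(1)): [1 2 3 4 5 6 7 0]
After op 2 (cut(1)): [2 3 4 5 6 7 0 1]
After op 3 (cut(1)): [3 4 5 6 7 0 1 2]
After op 4 (cut(1)): [4 5 6 7 0 1 2 3]
After op 5 (cut(1)): [5 6 7 0 1 2 3 4]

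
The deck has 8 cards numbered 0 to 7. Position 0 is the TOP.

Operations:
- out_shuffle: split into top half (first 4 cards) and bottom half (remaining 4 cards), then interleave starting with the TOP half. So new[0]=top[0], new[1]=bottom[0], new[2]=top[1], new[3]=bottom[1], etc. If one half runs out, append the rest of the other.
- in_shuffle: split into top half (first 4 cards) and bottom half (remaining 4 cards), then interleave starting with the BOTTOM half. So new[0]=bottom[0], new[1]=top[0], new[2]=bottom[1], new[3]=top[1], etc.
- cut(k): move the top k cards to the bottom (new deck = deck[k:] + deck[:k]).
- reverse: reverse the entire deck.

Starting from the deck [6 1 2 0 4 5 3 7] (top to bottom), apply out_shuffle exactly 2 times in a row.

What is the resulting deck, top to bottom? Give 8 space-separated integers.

Answer: 6 2 4 3 1 0 5 7

Derivation:
After op 1 (out_shuffle): [6 4 1 5 2 3 0 7]
After op 2 (out_shuffle): [6 2 4 3 1 0 5 7]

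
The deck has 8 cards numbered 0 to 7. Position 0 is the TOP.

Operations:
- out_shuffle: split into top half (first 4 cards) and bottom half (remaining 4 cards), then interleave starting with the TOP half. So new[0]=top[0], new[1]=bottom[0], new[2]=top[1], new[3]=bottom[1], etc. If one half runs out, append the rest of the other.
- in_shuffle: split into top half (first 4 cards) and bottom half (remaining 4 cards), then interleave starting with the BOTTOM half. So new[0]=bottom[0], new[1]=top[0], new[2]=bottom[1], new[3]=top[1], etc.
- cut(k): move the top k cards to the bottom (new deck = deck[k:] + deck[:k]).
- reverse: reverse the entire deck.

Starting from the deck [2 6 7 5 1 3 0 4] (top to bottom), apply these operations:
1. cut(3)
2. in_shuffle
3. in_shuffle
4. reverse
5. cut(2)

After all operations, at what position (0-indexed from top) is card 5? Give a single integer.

Answer: 2

Derivation:
After op 1 (cut(3)): [5 1 3 0 4 2 6 7]
After op 2 (in_shuffle): [4 5 2 1 6 3 7 0]
After op 3 (in_shuffle): [6 4 3 5 7 2 0 1]
After op 4 (reverse): [1 0 2 7 5 3 4 6]
After op 5 (cut(2)): [2 7 5 3 4 6 1 0]
Card 5 is at position 2.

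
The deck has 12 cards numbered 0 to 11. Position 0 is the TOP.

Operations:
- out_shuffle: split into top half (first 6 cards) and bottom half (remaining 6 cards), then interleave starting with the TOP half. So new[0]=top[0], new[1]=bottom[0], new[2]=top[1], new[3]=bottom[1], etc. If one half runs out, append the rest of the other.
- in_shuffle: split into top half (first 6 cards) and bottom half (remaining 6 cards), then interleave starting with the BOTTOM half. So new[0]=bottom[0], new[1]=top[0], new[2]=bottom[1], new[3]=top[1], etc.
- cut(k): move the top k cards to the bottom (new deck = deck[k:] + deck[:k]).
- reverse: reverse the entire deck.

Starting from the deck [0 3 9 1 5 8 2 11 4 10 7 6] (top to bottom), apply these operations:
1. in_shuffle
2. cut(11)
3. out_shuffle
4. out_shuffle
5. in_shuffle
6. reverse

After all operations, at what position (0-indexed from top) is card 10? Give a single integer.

Answer: 11

Derivation:
After op 1 (in_shuffle): [2 0 11 3 4 9 10 1 7 5 6 8]
After op 2 (cut(11)): [8 2 0 11 3 4 9 10 1 7 5 6]
After op 3 (out_shuffle): [8 9 2 10 0 1 11 7 3 5 4 6]
After op 4 (out_shuffle): [8 11 9 7 2 3 10 5 0 4 1 6]
After op 5 (in_shuffle): [10 8 5 11 0 9 4 7 1 2 6 3]
After op 6 (reverse): [3 6 2 1 7 4 9 0 11 5 8 10]
Card 10 is at position 11.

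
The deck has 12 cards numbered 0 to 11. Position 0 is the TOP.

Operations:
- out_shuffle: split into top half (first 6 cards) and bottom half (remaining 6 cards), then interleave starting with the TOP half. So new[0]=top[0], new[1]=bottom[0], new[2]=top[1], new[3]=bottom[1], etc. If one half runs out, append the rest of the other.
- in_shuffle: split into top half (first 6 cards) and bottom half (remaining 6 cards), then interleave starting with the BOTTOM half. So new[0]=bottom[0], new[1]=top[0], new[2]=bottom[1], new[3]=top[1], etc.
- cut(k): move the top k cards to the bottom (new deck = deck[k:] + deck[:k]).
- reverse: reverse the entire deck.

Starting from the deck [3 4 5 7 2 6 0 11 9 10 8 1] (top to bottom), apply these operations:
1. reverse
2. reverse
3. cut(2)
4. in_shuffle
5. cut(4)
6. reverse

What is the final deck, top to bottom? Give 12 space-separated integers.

After op 1 (reverse): [1 8 10 9 11 0 6 2 7 5 4 3]
After op 2 (reverse): [3 4 5 7 2 6 0 11 9 10 8 1]
After op 3 (cut(2)): [5 7 2 6 0 11 9 10 8 1 3 4]
After op 4 (in_shuffle): [9 5 10 7 8 2 1 6 3 0 4 11]
After op 5 (cut(4)): [8 2 1 6 3 0 4 11 9 5 10 7]
After op 6 (reverse): [7 10 5 9 11 4 0 3 6 1 2 8]

Answer: 7 10 5 9 11 4 0 3 6 1 2 8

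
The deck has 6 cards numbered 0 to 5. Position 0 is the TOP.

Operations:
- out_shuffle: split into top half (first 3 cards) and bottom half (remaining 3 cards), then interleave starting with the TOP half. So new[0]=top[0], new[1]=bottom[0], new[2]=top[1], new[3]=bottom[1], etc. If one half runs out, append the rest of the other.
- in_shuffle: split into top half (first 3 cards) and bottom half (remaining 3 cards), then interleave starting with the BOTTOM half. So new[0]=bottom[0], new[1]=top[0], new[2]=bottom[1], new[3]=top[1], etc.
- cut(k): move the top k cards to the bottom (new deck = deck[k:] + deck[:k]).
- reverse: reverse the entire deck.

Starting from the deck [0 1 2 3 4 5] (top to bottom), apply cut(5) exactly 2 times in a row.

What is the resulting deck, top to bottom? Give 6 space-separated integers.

After op 1 (cut(5)): [5 0 1 2 3 4]
After op 2 (cut(5)): [4 5 0 1 2 3]

Answer: 4 5 0 1 2 3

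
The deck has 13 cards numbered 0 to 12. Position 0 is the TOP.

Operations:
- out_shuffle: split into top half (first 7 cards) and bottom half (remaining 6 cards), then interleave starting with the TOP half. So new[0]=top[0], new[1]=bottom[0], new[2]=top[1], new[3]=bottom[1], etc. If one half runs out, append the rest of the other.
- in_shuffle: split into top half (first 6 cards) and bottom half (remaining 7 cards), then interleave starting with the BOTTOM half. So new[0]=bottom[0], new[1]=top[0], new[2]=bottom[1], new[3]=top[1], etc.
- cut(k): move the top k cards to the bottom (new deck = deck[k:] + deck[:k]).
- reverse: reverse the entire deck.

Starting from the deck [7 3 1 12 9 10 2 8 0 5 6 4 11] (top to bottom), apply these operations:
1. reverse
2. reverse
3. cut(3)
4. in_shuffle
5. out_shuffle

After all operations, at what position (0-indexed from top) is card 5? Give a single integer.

Answer: 0

Derivation:
After op 1 (reverse): [11 4 6 5 0 8 2 10 9 12 1 3 7]
After op 2 (reverse): [7 3 1 12 9 10 2 8 0 5 6 4 11]
After op 3 (cut(3)): [12 9 10 2 8 0 5 6 4 11 7 3 1]
After op 4 (in_shuffle): [5 12 6 9 4 10 11 2 7 8 3 0 1]
After op 5 (out_shuffle): [5 2 12 7 6 8 9 3 4 0 10 1 11]
Card 5 is at position 0.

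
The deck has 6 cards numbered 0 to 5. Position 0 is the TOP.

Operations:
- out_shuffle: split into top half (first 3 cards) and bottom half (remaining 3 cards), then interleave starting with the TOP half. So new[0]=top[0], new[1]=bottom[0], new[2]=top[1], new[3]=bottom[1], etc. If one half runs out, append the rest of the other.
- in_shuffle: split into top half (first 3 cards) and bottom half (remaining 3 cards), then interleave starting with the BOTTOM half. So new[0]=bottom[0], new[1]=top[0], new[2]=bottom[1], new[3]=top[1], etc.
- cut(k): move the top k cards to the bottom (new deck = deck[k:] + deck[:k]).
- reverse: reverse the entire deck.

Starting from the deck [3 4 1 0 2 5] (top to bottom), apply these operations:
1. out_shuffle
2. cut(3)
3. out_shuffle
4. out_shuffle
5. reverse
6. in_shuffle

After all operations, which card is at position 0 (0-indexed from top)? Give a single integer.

Answer: 3

Derivation:
After op 1 (out_shuffle): [3 0 4 2 1 5]
After op 2 (cut(3)): [2 1 5 3 0 4]
After op 3 (out_shuffle): [2 3 1 0 5 4]
After op 4 (out_shuffle): [2 0 3 5 1 4]
After op 5 (reverse): [4 1 5 3 0 2]
After op 6 (in_shuffle): [3 4 0 1 2 5]
Position 0: card 3.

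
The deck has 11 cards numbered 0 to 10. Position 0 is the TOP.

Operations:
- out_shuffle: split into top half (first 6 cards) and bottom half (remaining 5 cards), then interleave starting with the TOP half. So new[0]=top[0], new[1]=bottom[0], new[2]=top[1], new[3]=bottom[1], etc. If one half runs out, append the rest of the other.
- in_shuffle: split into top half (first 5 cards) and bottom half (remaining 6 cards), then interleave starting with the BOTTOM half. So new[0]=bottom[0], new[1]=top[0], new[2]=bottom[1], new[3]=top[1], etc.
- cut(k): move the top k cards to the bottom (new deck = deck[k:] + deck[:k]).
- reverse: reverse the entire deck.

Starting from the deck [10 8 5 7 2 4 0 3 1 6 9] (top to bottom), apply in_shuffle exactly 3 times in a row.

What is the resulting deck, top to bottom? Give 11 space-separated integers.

After op 1 (in_shuffle): [4 10 0 8 3 5 1 7 6 2 9]
After op 2 (in_shuffle): [5 4 1 10 7 0 6 8 2 3 9]
After op 3 (in_shuffle): [0 5 6 4 8 1 2 10 3 7 9]

Answer: 0 5 6 4 8 1 2 10 3 7 9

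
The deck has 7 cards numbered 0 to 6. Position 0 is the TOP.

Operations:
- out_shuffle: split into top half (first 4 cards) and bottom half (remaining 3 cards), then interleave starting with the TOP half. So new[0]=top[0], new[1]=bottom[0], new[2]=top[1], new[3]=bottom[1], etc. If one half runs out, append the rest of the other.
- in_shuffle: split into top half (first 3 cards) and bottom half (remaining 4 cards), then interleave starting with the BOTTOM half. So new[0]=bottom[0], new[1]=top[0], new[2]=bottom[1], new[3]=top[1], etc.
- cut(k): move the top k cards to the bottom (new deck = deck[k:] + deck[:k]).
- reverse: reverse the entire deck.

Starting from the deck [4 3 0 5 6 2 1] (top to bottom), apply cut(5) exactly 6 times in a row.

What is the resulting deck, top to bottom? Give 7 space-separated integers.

After op 1 (cut(5)): [2 1 4 3 0 5 6]
After op 2 (cut(5)): [5 6 2 1 4 3 0]
After op 3 (cut(5)): [3 0 5 6 2 1 4]
After op 4 (cut(5)): [1 4 3 0 5 6 2]
After op 5 (cut(5)): [6 2 1 4 3 0 5]
After op 6 (cut(5)): [0 5 6 2 1 4 3]

Answer: 0 5 6 2 1 4 3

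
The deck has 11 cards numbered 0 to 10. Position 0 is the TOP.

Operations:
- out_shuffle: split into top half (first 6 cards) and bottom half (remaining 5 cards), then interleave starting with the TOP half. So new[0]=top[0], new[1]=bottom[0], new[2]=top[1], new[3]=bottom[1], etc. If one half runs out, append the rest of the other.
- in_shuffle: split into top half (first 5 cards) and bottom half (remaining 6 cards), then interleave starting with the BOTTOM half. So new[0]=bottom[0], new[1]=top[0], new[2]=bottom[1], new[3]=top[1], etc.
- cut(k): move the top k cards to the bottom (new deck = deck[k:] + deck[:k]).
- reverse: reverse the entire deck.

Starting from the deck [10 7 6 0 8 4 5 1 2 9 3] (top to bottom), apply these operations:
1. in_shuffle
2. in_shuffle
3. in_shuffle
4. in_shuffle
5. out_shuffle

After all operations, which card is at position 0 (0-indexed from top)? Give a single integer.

Answer: 2

Derivation:
After op 1 (in_shuffle): [4 10 5 7 1 6 2 0 9 8 3]
After op 2 (in_shuffle): [6 4 2 10 0 5 9 7 8 1 3]
After op 3 (in_shuffle): [5 6 9 4 7 2 8 10 1 0 3]
After op 4 (in_shuffle): [2 5 8 6 10 9 1 4 0 7 3]
After op 5 (out_shuffle): [2 1 5 4 8 0 6 7 10 3 9]
Position 0: card 2.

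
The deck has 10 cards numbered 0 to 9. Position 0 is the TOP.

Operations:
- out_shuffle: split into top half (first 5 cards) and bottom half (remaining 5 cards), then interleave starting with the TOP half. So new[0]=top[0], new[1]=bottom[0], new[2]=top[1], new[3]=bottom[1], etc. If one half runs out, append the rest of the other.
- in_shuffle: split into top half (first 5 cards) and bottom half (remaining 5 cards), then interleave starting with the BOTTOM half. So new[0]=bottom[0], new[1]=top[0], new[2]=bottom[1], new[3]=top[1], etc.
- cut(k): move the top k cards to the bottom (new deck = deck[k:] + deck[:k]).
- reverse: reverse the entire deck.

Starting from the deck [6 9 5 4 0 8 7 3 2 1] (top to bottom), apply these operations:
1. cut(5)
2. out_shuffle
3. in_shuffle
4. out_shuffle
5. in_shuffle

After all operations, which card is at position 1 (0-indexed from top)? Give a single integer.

After op 1 (cut(5)): [8 7 3 2 1 6 9 5 4 0]
After op 2 (out_shuffle): [8 6 7 9 3 5 2 4 1 0]
After op 3 (in_shuffle): [5 8 2 6 4 7 1 9 0 3]
After op 4 (out_shuffle): [5 7 8 1 2 9 6 0 4 3]
After op 5 (in_shuffle): [9 5 6 7 0 8 4 1 3 2]
Position 1: card 5.

Answer: 5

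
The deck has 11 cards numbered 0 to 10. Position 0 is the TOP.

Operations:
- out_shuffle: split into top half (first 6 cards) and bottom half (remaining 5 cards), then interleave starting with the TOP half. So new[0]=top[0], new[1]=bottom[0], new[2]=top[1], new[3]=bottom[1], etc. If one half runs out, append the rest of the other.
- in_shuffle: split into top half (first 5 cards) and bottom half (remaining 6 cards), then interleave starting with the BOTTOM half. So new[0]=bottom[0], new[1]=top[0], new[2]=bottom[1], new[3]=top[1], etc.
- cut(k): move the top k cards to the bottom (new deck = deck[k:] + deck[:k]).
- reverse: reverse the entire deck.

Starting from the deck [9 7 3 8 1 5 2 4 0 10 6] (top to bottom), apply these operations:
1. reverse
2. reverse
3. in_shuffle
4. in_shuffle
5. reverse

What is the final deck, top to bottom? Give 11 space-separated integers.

After op 1 (reverse): [6 10 0 4 2 5 1 8 3 7 9]
After op 2 (reverse): [9 7 3 8 1 5 2 4 0 10 6]
After op 3 (in_shuffle): [5 9 2 7 4 3 0 8 10 1 6]
After op 4 (in_shuffle): [3 5 0 9 8 2 10 7 1 4 6]
After op 5 (reverse): [6 4 1 7 10 2 8 9 0 5 3]

Answer: 6 4 1 7 10 2 8 9 0 5 3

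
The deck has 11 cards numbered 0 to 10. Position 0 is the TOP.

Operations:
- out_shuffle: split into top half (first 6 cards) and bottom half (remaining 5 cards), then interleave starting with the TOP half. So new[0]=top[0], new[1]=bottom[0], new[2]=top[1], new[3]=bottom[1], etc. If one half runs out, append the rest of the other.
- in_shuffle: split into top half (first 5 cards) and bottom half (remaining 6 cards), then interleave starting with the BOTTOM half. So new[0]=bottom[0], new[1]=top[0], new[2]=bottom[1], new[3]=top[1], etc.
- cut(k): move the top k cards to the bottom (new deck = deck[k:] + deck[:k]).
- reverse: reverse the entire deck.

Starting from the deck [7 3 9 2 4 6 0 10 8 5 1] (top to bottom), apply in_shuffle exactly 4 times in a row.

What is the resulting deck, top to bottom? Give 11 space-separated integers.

After op 1 (in_shuffle): [6 7 0 3 10 9 8 2 5 4 1]
After op 2 (in_shuffle): [9 6 8 7 2 0 5 3 4 10 1]
After op 3 (in_shuffle): [0 9 5 6 3 8 4 7 10 2 1]
After op 4 (in_shuffle): [8 0 4 9 7 5 10 6 2 3 1]

Answer: 8 0 4 9 7 5 10 6 2 3 1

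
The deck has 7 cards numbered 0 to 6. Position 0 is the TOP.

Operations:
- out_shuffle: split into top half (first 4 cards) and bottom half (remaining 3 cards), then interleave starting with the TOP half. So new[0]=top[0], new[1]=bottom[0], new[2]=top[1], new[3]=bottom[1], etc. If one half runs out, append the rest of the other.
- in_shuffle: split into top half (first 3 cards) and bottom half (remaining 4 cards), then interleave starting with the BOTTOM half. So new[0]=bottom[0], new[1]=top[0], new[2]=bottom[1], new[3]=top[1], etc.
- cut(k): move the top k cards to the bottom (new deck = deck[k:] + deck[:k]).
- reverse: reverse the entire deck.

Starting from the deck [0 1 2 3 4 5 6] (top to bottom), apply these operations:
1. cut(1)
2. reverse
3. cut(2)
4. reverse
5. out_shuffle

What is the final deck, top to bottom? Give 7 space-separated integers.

Answer: 6 3 0 4 1 5 2

Derivation:
After op 1 (cut(1)): [1 2 3 4 5 6 0]
After op 2 (reverse): [0 6 5 4 3 2 1]
After op 3 (cut(2)): [5 4 3 2 1 0 6]
After op 4 (reverse): [6 0 1 2 3 4 5]
After op 5 (out_shuffle): [6 3 0 4 1 5 2]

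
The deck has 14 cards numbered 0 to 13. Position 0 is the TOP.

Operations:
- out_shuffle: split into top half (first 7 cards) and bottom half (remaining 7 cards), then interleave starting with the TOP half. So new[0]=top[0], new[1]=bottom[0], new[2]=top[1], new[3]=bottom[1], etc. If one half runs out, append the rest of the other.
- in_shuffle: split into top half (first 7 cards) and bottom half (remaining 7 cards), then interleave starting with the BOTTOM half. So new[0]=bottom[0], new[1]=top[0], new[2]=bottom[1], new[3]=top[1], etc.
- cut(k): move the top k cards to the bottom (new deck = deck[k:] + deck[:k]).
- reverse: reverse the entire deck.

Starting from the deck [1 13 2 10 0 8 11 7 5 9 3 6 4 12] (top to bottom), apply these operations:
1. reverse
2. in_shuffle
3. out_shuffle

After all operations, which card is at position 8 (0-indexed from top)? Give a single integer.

Answer: 0

Derivation:
After op 1 (reverse): [12 4 6 3 9 5 7 11 8 0 10 2 13 1]
After op 2 (in_shuffle): [11 12 8 4 0 6 10 3 2 9 13 5 1 7]
After op 3 (out_shuffle): [11 3 12 2 8 9 4 13 0 5 6 1 10 7]
Position 8: card 0.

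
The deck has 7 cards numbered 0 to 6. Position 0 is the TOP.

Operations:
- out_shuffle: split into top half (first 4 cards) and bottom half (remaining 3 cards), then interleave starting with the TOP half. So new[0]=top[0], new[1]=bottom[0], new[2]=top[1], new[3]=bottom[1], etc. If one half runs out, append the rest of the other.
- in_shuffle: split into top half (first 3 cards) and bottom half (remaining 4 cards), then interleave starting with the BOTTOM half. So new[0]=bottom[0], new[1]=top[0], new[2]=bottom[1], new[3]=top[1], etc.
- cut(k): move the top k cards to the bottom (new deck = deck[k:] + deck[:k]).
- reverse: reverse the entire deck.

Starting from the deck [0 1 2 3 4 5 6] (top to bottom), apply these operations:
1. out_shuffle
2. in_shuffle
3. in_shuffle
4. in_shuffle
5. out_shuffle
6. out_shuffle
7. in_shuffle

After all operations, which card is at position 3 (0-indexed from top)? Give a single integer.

After op 1 (out_shuffle): [0 4 1 5 2 6 3]
After op 2 (in_shuffle): [5 0 2 4 6 1 3]
After op 3 (in_shuffle): [4 5 6 0 1 2 3]
After op 4 (in_shuffle): [0 4 1 5 2 6 3]
After op 5 (out_shuffle): [0 2 4 6 1 3 5]
After op 6 (out_shuffle): [0 1 2 3 4 5 6]
After op 7 (in_shuffle): [3 0 4 1 5 2 6]
Position 3: card 1.

Answer: 1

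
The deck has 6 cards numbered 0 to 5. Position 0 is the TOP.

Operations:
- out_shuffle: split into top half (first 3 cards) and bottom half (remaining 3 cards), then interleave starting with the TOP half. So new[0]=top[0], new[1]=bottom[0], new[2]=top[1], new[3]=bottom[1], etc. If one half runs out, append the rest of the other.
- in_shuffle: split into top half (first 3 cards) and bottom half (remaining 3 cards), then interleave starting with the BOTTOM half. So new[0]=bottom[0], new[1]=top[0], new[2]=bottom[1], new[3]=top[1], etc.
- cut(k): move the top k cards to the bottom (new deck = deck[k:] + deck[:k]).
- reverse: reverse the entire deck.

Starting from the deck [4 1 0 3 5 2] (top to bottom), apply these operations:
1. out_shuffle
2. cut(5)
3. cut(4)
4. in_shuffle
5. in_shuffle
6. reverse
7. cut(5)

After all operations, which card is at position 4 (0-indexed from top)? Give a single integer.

Answer: 1

Derivation:
After op 1 (out_shuffle): [4 3 1 5 0 2]
After op 2 (cut(5)): [2 4 3 1 5 0]
After op 3 (cut(4)): [5 0 2 4 3 1]
After op 4 (in_shuffle): [4 5 3 0 1 2]
After op 5 (in_shuffle): [0 4 1 5 2 3]
After op 6 (reverse): [3 2 5 1 4 0]
After op 7 (cut(5)): [0 3 2 5 1 4]
Position 4: card 1.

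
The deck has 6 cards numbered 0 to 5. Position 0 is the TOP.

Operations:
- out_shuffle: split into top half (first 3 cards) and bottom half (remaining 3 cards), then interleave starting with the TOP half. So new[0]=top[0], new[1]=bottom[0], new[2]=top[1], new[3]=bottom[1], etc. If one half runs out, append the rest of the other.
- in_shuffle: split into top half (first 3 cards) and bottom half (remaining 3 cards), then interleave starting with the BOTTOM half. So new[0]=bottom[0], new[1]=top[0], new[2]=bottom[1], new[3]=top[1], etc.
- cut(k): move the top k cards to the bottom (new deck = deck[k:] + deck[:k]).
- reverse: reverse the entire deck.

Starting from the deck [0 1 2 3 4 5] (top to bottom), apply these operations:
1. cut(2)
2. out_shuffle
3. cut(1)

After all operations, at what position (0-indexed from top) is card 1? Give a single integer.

Answer: 4

Derivation:
After op 1 (cut(2)): [2 3 4 5 0 1]
After op 2 (out_shuffle): [2 5 3 0 4 1]
After op 3 (cut(1)): [5 3 0 4 1 2]
Card 1 is at position 4.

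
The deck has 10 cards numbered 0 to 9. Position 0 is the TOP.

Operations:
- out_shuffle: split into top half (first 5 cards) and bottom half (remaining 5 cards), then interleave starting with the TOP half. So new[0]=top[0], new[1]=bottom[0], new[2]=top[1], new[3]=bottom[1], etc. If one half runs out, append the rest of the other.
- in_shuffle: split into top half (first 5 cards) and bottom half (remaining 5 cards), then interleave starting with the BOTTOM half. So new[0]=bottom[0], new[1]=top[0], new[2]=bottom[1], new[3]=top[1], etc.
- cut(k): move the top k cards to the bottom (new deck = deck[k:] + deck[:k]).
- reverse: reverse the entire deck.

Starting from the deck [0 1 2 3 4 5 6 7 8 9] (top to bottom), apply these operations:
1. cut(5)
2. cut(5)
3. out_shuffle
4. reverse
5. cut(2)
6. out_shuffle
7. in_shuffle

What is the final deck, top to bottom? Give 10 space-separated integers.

After op 1 (cut(5)): [5 6 7 8 9 0 1 2 3 4]
After op 2 (cut(5)): [0 1 2 3 4 5 6 7 8 9]
After op 3 (out_shuffle): [0 5 1 6 2 7 3 8 4 9]
After op 4 (reverse): [9 4 8 3 7 2 6 1 5 0]
After op 5 (cut(2)): [8 3 7 2 6 1 5 0 9 4]
After op 6 (out_shuffle): [8 1 3 5 7 0 2 9 6 4]
After op 7 (in_shuffle): [0 8 2 1 9 3 6 5 4 7]

Answer: 0 8 2 1 9 3 6 5 4 7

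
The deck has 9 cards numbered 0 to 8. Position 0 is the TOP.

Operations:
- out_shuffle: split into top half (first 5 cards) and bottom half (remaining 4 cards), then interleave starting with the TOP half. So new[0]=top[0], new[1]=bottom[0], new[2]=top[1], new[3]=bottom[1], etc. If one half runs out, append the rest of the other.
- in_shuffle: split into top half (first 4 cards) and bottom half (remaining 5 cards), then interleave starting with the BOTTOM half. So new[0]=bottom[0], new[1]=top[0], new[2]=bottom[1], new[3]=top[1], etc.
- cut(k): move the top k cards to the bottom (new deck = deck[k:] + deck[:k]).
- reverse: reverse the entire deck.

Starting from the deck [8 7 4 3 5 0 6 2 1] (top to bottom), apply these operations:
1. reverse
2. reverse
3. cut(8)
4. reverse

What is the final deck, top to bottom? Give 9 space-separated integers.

After op 1 (reverse): [1 2 6 0 5 3 4 7 8]
After op 2 (reverse): [8 7 4 3 5 0 6 2 1]
After op 3 (cut(8)): [1 8 7 4 3 5 0 6 2]
After op 4 (reverse): [2 6 0 5 3 4 7 8 1]

Answer: 2 6 0 5 3 4 7 8 1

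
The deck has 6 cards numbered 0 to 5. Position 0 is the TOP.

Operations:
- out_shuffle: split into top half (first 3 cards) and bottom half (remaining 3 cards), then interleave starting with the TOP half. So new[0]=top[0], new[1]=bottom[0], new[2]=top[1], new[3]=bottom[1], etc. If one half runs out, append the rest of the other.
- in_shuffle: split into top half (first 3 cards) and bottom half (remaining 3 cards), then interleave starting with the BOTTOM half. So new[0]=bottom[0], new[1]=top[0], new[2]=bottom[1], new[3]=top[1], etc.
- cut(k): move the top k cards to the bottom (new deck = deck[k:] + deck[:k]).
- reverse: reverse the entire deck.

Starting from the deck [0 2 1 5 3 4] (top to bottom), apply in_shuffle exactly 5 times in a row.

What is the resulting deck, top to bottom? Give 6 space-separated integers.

Answer: 2 5 4 0 1 3

Derivation:
After op 1 (in_shuffle): [5 0 3 2 4 1]
After op 2 (in_shuffle): [2 5 4 0 1 3]
After op 3 (in_shuffle): [0 2 1 5 3 4]
After op 4 (in_shuffle): [5 0 3 2 4 1]
After op 5 (in_shuffle): [2 5 4 0 1 3]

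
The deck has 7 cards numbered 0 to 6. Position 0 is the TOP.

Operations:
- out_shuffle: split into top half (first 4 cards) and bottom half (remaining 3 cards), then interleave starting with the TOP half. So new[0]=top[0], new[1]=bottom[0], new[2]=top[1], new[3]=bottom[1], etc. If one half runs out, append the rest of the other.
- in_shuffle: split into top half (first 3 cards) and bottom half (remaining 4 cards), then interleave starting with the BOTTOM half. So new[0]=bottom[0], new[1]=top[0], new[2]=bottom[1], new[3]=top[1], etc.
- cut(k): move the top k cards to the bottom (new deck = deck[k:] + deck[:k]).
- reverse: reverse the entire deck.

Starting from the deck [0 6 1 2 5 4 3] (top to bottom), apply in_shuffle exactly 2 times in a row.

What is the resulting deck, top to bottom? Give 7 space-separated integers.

After op 1 (in_shuffle): [2 0 5 6 4 1 3]
After op 2 (in_shuffle): [6 2 4 0 1 5 3]

Answer: 6 2 4 0 1 5 3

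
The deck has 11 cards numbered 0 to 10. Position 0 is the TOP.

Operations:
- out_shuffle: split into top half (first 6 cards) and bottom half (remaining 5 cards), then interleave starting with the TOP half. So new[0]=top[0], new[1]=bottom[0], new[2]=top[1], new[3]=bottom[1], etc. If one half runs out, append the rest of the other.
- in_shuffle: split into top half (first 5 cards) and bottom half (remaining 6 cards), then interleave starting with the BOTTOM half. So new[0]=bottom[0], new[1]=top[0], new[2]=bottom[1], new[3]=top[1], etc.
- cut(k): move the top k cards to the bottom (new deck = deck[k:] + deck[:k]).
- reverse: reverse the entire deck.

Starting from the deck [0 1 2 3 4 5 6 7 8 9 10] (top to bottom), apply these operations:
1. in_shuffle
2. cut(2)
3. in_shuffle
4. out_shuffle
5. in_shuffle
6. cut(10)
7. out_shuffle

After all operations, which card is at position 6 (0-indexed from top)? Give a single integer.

Answer: 1

Derivation:
After op 1 (in_shuffle): [5 0 6 1 7 2 8 3 9 4 10]
After op 2 (cut(2)): [6 1 7 2 8 3 9 4 10 5 0]
After op 3 (in_shuffle): [3 6 9 1 4 7 10 2 5 8 0]
After op 4 (out_shuffle): [3 10 6 2 9 5 1 8 4 0 7]
After op 5 (in_shuffle): [5 3 1 10 8 6 4 2 0 9 7]
After op 6 (cut(10)): [7 5 3 1 10 8 6 4 2 0 9]
After op 7 (out_shuffle): [7 6 5 4 3 2 1 0 10 9 8]
Position 6: card 1.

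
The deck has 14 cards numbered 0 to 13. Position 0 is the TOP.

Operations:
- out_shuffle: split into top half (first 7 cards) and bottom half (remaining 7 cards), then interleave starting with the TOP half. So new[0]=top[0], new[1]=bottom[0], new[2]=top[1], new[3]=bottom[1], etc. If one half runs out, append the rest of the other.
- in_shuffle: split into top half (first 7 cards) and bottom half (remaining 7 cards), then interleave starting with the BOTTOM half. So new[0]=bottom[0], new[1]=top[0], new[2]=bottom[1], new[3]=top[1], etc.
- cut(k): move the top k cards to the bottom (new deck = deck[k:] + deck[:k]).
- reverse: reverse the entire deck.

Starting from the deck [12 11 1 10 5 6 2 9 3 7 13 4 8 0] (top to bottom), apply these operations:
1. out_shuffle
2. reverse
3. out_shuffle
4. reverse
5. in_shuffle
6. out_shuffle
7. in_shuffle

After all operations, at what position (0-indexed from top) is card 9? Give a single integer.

Answer: 6

Derivation:
After op 1 (out_shuffle): [12 9 11 3 1 7 10 13 5 4 6 8 2 0]
After op 2 (reverse): [0 2 8 6 4 5 13 10 7 1 3 11 9 12]
After op 3 (out_shuffle): [0 10 2 7 8 1 6 3 4 11 5 9 13 12]
After op 4 (reverse): [12 13 9 5 11 4 3 6 1 8 7 2 10 0]
After op 5 (in_shuffle): [6 12 1 13 8 9 7 5 2 11 10 4 0 3]
After op 6 (out_shuffle): [6 5 12 2 1 11 13 10 8 4 9 0 7 3]
After op 7 (in_shuffle): [10 6 8 5 4 12 9 2 0 1 7 11 3 13]
Card 9 is at position 6.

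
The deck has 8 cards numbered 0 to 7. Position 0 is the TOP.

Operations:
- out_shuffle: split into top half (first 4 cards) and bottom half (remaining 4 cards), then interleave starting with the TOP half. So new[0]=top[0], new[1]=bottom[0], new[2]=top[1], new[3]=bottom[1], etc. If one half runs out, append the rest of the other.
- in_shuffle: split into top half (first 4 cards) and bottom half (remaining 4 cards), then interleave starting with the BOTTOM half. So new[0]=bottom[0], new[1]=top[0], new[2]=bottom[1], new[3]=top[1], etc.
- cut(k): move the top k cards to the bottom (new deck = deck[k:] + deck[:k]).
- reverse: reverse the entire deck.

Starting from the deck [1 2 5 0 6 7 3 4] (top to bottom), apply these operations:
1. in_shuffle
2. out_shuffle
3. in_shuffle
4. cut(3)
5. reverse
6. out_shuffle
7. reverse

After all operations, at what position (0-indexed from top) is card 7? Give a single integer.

After op 1 (in_shuffle): [6 1 7 2 3 5 4 0]
After op 2 (out_shuffle): [6 3 1 5 7 4 2 0]
After op 3 (in_shuffle): [7 6 4 3 2 1 0 5]
After op 4 (cut(3)): [3 2 1 0 5 7 6 4]
After op 5 (reverse): [4 6 7 5 0 1 2 3]
After op 6 (out_shuffle): [4 0 6 1 7 2 5 3]
After op 7 (reverse): [3 5 2 7 1 6 0 4]
Card 7 is at position 3.

Answer: 3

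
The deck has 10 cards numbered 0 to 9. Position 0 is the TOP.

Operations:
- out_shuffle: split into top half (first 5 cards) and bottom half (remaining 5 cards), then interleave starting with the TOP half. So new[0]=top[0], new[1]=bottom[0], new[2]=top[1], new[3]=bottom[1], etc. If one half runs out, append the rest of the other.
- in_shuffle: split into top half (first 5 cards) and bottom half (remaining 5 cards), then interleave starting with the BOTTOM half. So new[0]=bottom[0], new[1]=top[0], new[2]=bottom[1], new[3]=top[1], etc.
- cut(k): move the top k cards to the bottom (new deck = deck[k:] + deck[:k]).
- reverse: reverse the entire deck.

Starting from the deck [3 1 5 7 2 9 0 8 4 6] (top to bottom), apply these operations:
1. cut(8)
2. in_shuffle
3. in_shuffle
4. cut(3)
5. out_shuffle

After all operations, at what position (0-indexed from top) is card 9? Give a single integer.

Answer: 3

Derivation:
After op 1 (cut(8)): [4 6 3 1 5 7 2 9 0 8]
After op 2 (in_shuffle): [7 4 2 6 9 3 0 1 8 5]
After op 3 (in_shuffle): [3 7 0 4 1 2 8 6 5 9]
After op 4 (cut(3)): [4 1 2 8 6 5 9 3 7 0]
After op 5 (out_shuffle): [4 5 1 9 2 3 8 7 6 0]
Card 9 is at position 3.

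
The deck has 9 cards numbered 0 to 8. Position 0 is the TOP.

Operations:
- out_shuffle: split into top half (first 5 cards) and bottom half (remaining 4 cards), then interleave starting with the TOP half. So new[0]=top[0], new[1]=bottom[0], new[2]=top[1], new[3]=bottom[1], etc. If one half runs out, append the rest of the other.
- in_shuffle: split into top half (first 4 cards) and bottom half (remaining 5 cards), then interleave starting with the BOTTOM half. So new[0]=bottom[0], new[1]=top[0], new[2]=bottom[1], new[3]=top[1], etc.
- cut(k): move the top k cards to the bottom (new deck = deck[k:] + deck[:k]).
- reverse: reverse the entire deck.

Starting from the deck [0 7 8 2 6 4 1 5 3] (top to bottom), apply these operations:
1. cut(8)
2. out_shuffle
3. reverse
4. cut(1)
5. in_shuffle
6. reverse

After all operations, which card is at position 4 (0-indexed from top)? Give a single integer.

After op 1 (cut(8)): [3 0 7 8 2 6 4 1 5]
After op 2 (out_shuffle): [3 6 0 4 7 1 8 5 2]
After op 3 (reverse): [2 5 8 1 7 4 0 6 3]
After op 4 (cut(1)): [5 8 1 7 4 0 6 3 2]
After op 5 (in_shuffle): [4 5 0 8 6 1 3 7 2]
After op 6 (reverse): [2 7 3 1 6 8 0 5 4]
Position 4: card 6.

Answer: 6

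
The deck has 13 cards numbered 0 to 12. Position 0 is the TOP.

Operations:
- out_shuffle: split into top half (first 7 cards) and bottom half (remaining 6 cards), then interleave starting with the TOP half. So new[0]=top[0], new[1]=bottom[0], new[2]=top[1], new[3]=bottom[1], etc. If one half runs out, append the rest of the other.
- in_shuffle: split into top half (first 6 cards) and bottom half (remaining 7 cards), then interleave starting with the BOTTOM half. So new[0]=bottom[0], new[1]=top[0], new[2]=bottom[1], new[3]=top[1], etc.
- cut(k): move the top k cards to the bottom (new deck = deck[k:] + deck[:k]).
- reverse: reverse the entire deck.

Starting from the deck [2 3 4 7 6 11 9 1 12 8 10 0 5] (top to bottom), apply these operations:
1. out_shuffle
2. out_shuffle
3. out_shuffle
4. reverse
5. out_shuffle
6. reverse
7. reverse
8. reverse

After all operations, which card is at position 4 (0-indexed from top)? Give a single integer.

After op 1 (out_shuffle): [2 1 3 12 4 8 7 10 6 0 11 5 9]
After op 2 (out_shuffle): [2 10 1 6 3 0 12 11 4 5 8 9 7]
After op 3 (out_shuffle): [2 11 10 4 1 5 6 8 3 9 0 7 12]
After op 4 (reverse): [12 7 0 9 3 8 6 5 1 4 10 11 2]
After op 5 (out_shuffle): [12 5 7 1 0 4 9 10 3 11 8 2 6]
After op 6 (reverse): [6 2 8 11 3 10 9 4 0 1 7 5 12]
After op 7 (reverse): [12 5 7 1 0 4 9 10 3 11 8 2 6]
After op 8 (reverse): [6 2 8 11 3 10 9 4 0 1 7 5 12]
Position 4: card 3.

Answer: 3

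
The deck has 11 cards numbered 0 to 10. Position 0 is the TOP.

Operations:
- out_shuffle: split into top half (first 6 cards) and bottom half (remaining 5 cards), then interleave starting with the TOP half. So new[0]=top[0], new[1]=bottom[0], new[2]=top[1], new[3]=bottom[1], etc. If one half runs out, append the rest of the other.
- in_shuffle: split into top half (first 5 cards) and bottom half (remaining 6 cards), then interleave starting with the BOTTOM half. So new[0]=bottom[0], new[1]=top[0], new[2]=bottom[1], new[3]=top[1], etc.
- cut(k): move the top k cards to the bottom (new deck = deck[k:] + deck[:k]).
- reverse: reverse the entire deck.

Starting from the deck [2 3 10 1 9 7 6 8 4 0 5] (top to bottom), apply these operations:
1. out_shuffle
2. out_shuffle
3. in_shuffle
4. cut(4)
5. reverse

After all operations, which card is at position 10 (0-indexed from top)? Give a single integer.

Answer: 5

Derivation:
After op 1 (out_shuffle): [2 6 3 8 10 4 1 0 9 5 7]
After op 2 (out_shuffle): [2 1 6 0 3 9 8 5 10 7 4]
After op 3 (in_shuffle): [9 2 8 1 5 6 10 0 7 3 4]
After op 4 (cut(4)): [5 6 10 0 7 3 4 9 2 8 1]
After op 5 (reverse): [1 8 2 9 4 3 7 0 10 6 5]
Position 10: card 5.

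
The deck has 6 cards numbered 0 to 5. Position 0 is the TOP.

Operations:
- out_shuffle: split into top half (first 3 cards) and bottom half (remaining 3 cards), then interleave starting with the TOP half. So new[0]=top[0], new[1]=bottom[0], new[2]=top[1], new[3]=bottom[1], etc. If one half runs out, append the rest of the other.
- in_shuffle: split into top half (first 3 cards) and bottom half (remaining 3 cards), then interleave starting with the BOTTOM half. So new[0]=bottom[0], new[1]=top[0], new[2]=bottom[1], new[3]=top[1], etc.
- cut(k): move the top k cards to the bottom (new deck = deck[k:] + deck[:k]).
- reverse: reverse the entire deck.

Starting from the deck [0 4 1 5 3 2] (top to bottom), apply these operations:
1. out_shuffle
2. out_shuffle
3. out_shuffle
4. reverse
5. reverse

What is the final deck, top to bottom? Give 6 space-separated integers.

Answer: 0 1 3 4 5 2

Derivation:
After op 1 (out_shuffle): [0 5 4 3 1 2]
After op 2 (out_shuffle): [0 3 5 1 4 2]
After op 3 (out_shuffle): [0 1 3 4 5 2]
After op 4 (reverse): [2 5 4 3 1 0]
After op 5 (reverse): [0 1 3 4 5 2]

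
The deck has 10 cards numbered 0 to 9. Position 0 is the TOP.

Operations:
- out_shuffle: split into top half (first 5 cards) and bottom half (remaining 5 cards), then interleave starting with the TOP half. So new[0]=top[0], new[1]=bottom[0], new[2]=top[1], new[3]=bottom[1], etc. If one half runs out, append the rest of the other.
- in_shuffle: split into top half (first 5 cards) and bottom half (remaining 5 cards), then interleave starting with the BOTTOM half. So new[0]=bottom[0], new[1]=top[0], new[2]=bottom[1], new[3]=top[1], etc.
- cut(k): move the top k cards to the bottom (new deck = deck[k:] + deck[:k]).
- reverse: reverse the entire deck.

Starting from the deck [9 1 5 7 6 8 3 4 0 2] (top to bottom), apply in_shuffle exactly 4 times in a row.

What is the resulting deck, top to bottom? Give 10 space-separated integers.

After op 1 (in_shuffle): [8 9 3 1 4 5 0 7 2 6]
After op 2 (in_shuffle): [5 8 0 9 7 3 2 1 6 4]
After op 3 (in_shuffle): [3 5 2 8 1 0 6 9 4 7]
After op 4 (in_shuffle): [0 3 6 5 9 2 4 8 7 1]

Answer: 0 3 6 5 9 2 4 8 7 1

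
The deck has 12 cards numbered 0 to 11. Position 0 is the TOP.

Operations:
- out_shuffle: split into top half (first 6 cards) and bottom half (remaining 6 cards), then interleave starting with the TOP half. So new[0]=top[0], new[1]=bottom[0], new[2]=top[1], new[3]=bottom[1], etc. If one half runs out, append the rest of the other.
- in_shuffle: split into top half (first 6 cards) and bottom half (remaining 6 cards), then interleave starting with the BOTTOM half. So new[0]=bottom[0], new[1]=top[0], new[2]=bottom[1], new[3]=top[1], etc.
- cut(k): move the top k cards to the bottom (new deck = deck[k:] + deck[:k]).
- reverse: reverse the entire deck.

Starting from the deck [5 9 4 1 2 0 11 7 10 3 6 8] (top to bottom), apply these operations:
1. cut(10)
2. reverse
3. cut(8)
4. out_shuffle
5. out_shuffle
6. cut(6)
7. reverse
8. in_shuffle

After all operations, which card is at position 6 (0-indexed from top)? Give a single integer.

After op 1 (cut(10)): [6 8 5 9 4 1 2 0 11 7 10 3]
After op 2 (reverse): [3 10 7 11 0 2 1 4 9 5 8 6]
After op 3 (cut(8)): [9 5 8 6 3 10 7 11 0 2 1 4]
After op 4 (out_shuffle): [9 7 5 11 8 0 6 2 3 1 10 4]
After op 5 (out_shuffle): [9 6 7 2 5 3 11 1 8 10 0 4]
After op 6 (cut(6)): [11 1 8 10 0 4 9 6 7 2 5 3]
After op 7 (reverse): [3 5 2 7 6 9 4 0 10 8 1 11]
After op 8 (in_shuffle): [4 3 0 5 10 2 8 7 1 6 11 9]
Position 6: card 8.

Answer: 8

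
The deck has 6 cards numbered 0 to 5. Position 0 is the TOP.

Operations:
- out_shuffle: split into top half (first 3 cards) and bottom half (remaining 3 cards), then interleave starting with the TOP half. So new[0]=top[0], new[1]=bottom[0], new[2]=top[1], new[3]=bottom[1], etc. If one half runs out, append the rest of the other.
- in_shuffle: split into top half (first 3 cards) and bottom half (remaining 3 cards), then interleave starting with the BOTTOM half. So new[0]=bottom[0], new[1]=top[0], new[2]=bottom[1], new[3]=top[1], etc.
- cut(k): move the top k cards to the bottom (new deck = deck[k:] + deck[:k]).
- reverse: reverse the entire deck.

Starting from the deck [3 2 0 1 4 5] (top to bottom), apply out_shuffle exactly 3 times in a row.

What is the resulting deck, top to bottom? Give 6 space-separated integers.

After op 1 (out_shuffle): [3 1 2 4 0 5]
After op 2 (out_shuffle): [3 4 1 0 2 5]
After op 3 (out_shuffle): [3 0 4 2 1 5]

Answer: 3 0 4 2 1 5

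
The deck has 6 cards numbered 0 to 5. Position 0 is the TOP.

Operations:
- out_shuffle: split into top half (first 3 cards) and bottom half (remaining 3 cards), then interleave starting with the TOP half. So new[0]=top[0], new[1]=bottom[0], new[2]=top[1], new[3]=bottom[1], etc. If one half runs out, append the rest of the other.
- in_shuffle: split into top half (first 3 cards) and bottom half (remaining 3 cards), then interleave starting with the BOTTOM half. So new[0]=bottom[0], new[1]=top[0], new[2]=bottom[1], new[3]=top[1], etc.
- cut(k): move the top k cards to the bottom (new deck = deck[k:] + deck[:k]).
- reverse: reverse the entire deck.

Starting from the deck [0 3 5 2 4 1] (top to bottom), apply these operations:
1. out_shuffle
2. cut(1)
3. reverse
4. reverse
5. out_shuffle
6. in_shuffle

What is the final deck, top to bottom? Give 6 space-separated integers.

After op 1 (out_shuffle): [0 2 3 4 5 1]
After op 2 (cut(1)): [2 3 4 5 1 0]
After op 3 (reverse): [0 1 5 4 3 2]
After op 4 (reverse): [2 3 4 5 1 0]
After op 5 (out_shuffle): [2 5 3 1 4 0]
After op 6 (in_shuffle): [1 2 4 5 0 3]

Answer: 1 2 4 5 0 3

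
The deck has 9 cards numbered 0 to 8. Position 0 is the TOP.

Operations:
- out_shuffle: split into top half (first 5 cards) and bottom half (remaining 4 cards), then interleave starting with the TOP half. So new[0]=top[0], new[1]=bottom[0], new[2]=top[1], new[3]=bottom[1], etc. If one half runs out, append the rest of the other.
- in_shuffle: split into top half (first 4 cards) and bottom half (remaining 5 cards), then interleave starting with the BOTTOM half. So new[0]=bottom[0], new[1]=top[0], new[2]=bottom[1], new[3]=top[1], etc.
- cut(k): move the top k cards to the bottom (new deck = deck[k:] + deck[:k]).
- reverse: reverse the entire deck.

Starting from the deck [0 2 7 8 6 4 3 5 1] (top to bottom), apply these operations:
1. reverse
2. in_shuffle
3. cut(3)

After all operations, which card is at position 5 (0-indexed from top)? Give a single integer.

After op 1 (reverse): [1 5 3 4 6 8 7 2 0]
After op 2 (in_shuffle): [6 1 8 5 7 3 2 4 0]
After op 3 (cut(3)): [5 7 3 2 4 0 6 1 8]
Position 5: card 0.

Answer: 0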